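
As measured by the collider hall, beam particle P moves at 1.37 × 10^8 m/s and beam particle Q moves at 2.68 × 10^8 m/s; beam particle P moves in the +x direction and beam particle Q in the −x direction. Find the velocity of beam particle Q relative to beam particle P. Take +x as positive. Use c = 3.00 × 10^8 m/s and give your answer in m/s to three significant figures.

-2.88 × 10^8 m/s

β_A = 0.457, β_B = -0.893 (dividing each by c = 3.00 × 10^8 m/s).
Transform to A's frame with the inverse velocity-addition law: u' = (u − v)/(1 − uv/c²), taking u = β_B and v = β_A.
u' = (-0.893 − 0.457) / (1 − (0.457)(-0.893)) = -1.3500/1.4080 = -0.9588.
u' = -0.9588 × 3.00 × 10^8 m/s.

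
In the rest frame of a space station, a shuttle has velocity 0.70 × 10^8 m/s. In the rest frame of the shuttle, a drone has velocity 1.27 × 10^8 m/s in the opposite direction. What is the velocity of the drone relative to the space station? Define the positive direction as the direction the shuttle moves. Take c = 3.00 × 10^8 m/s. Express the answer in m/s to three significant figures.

-6.32 × 10^7 m/s

In units of c (dividing by 3.00 × 10^8 m/s): v = 0.233, u' = -0.423.
u = (u' + v)/(1 + u'v/c²):
u = (-0.423 + 0.233) / (1 + (-0.423)·0.233) = -0.1900/0.9012 = -0.2108
(Galilean addition would give -0.190c.)
Converting back: u = -0.2108 × 3.00 × 10^8 m/s.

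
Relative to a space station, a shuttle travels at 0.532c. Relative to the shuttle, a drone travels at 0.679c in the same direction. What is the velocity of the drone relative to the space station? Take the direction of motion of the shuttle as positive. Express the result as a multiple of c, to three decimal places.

0.890c

With v = 0.532 and u' = 0.679 (in units of c),
u = (u' + v)/(1 + u'v/c²):
u = (0.679 + 0.532) / (1 + 0.679·0.532) = 1.2110/1.3612 = 0.8896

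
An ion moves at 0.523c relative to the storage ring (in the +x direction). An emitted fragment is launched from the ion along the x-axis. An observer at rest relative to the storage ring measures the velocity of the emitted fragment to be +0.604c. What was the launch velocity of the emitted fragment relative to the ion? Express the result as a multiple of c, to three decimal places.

+0.118c

Invert the composition law: u' = (u − v)/(1 − uv/c²).
u' = (0.604 − 0.523) / (1 − (0.604)(0.523)) = 0.0810/0.6841 = 0.1184.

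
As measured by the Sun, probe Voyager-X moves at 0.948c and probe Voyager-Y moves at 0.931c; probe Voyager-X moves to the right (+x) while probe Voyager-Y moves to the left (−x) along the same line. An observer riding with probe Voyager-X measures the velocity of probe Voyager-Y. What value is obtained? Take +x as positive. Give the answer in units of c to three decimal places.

β_A = 0.948, β_B = -0.931.
Transform to A's frame with the inverse velocity-addition law: u' = (u − v)/(1 − uv/c²), taking u = β_B and v = β_A.
u' = (-0.931 − 0.948) / (1 − (0.948)(-0.931)) = -1.8790/1.8826 = -0.9981.

-0.998c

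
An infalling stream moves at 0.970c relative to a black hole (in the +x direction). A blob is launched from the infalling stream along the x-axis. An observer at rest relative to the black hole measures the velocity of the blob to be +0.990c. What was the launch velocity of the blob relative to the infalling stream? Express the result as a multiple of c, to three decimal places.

+0.504c

Invert the composition law: u' = (u − v)/(1 − uv/c²).
u' = (0.990 − 0.970) / (1 − (0.990)(0.970)) = 0.0200/0.0397 = 0.5038.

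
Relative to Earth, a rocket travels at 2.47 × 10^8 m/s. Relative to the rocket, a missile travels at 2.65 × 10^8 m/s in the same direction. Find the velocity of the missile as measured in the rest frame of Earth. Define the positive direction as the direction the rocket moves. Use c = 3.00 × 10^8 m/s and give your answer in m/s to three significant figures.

2.96 × 10^8 m/s

In units of c (dividing by 3.00 × 10^8 m/s): v = 0.823, u' = 0.883.
u = (u' + v)/(1 + u'v/c²):
u = (0.883 + 0.823) / (1 + 0.883·0.823) = 1.7067/1.7273 = 0.9881
Converting back: u = 0.9881 × 3.00 × 10^8 m/s.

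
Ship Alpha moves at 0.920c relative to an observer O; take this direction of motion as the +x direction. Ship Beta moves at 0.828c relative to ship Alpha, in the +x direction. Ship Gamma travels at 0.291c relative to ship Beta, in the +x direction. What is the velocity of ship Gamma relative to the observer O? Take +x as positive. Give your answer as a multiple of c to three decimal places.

Apply u = (u' + v)/(1 + u'v/c²) successively, working outward toward the observer O.
Start: velocity of ship Alpha relative to the observer O = 0.9200c.
Compose with ship Beta (u' = 0.828 in ship Alpha frame): u_1 = (0.828 + 0.920) / (1 + 0.828·0.920) = 1.7480/1.7618 = 0.9922.
Compose with ship Gamma (u' = 0.291 in ship Beta frame): u_2 = (0.291 + 0.992) / (1 + 0.291·0.992) = 1.2832/1.2887 = 0.9957.

0.996c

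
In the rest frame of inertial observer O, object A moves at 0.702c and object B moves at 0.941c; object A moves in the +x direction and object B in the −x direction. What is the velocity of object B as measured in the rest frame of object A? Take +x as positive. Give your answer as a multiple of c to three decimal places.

β_A = 0.702, β_B = -0.941.
Transform to A's frame with the inverse velocity-addition law: u' = (u − v)/(1 − uv/c²), taking u = β_B and v = β_A.
u' = (-0.941 − 0.702) / (1 − (0.702)(-0.941)) = -1.6430/1.6606 = -0.9894.

-0.989c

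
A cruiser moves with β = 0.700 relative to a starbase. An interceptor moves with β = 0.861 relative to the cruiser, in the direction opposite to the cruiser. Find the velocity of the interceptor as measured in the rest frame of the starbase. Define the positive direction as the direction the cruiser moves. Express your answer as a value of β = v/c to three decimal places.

With v = 0.700 and u' = -0.861 (in units of c),
u = (u' + v)/(1 + u'v/c²):
u = (-0.861 + 0.700) / (1 + (-0.861)·0.700) = -0.1610/0.3973 = -0.4052
(Galilean addition would give -0.161c.)

β = -0.405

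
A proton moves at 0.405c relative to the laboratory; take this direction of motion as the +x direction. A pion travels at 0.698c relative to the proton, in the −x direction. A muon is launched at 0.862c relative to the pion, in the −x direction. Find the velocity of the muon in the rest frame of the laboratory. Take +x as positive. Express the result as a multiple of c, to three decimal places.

Apply u = (u' + v)/(1 + u'v/c²) successively, working outward toward the laboratory.
Start: velocity of the proton relative to the laboratory = 0.4050c.
Compose with the pion (u' = -0.698 in the proton frame): u_1 = (-0.698 + 0.405) / (1 + (-0.698)·0.405) = -0.2930/0.7173 = -0.4085.
Compose with the muon (u' = -0.862 in the pion frame): u_2 = (-0.862 + (-0.408)) / (1 + (-0.862)·(-0.408)) = -1.2705/1.3521 = -0.9396.

-0.940c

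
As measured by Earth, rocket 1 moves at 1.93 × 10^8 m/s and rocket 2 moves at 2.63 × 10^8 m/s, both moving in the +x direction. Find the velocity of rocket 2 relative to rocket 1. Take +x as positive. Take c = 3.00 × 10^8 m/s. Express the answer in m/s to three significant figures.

β_A = 0.643, β_B = 0.877 (dividing each by c = 3.00 × 10^8 m/s).
Transform to A's frame with the inverse velocity-addition law: u' = (u − v)/(1 − uv/c²), taking u = β_B and v = β_A.
u' = (0.877 − 0.643) / (1 − (0.643)(0.877)) = 0.2333/0.4360 = 0.5352.
u' = 0.5352 × 3.00 × 10^8 m/s.

+1.61 × 10^8 m/s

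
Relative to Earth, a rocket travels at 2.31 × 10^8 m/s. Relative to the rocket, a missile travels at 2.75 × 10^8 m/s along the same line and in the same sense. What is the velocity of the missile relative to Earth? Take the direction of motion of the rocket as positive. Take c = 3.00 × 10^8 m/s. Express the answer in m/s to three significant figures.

In units of c (dividing by 3.00 × 10^8 m/s): v = 0.770, u' = 0.917.
u = (u' + v)/(1 + u'v/c²):
u = (0.917 + 0.770) / (1 + 0.917·0.770) = 1.6867/1.7058 = 0.9888
(Galilean addition would give +1.687c, exceeding c.)
Converting back: u = 0.9888 × 3.00 × 10^8 m/s.

2.97 × 10^8 m/s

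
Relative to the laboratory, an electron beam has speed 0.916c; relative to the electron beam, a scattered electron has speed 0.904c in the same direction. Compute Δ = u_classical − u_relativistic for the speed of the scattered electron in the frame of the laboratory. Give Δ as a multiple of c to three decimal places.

Galilean: u_cl = 0.904 + 0.916 = 1.8200.
Relativistic: u_rel = (0.904 + 0.916) / (1 + 0.904·0.916) = 1.8200/1.8281 = 0.9956.
Δ = 1.8200 − 0.9956 = 0.8244.
(The classical prediction exceeds c; the relativistic result does not.)

Δ = 0.824c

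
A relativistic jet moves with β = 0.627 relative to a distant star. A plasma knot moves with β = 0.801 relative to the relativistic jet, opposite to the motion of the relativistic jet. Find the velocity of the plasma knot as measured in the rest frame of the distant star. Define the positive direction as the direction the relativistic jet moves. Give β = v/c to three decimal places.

β = -0.350

With v = 0.627 and u' = -0.801 (in units of c),
u = (u' + v)/(1 + u'v/c²):
u = (-0.801 + 0.627) / (1 + (-0.801)·0.627) = -0.1740/0.4978 = -0.3496
(Galilean addition would give -0.174c.)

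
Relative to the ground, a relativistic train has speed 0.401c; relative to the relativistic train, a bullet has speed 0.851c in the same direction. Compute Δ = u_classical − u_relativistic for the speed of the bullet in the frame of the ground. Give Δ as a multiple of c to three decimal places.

Galilean: u_cl = 0.851 + 0.401 = 1.2520.
Relativistic: u_rel = (0.851 + 0.401) / (1 + 0.851·0.401) = 1.2520/1.3413 = 0.9335.
Δ = 1.2520 − 0.9335 = 0.3185.
(The classical prediction exceeds c; the relativistic result does not.)

Δ = 0.319c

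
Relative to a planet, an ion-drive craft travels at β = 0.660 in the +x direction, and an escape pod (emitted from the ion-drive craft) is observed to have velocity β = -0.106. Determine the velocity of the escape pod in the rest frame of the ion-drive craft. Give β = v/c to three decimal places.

Invert the composition law: u' = (u − v)/(1 − uv/c²).
u' = (-0.106 − 0.660) / (1 − (-0.106)(0.660)) = -0.7660/1.0700 = -0.7159.

β = -0.716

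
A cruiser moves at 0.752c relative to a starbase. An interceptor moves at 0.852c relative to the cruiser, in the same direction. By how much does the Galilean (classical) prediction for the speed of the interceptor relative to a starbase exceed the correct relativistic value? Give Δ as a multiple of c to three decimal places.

Galilean: u_cl = 0.852 + 0.752 = 1.6040.
Relativistic: u_rel = (0.852 + 0.752) / (1 + 0.852·0.752) = 1.6040/1.6407 = 0.9776.
Δ = 1.6040 − 0.9776 = 0.6264.
(The classical prediction exceeds c; the relativistic result does not.)

Δ = 0.626c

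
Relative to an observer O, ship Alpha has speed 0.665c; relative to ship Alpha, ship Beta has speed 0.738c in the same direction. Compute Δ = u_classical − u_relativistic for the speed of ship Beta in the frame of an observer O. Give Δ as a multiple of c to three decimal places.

Δ = 0.462c

Galilean: u_cl = 0.738 + 0.665 = 1.4030.
Relativistic: u_rel = (0.738 + 0.665) / (1 + 0.738·0.665) = 1.4030/1.4908 = 0.9411.
Δ = 1.4030 − 0.9411 = 0.4619.
(The classical prediction exceeds c; the relativistic result does not.)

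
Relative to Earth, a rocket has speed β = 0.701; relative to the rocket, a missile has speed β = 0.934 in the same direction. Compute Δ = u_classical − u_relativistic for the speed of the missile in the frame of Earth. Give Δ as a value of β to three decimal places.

Δ = 0.647

Galilean: u_cl = 0.934 + 0.701 = 1.6350.
Relativistic: u_rel = (0.934 + 0.701) / (1 + 0.934·0.701) = 1.6350/1.6547 = 0.9881.
Δ = 1.6350 − 0.9881 = 0.6469.
(The classical prediction exceeds c; the relativistic result does not.)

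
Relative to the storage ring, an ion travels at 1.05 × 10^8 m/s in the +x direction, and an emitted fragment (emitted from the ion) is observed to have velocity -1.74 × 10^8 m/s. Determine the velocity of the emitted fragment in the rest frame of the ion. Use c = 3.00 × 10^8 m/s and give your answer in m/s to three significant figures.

-2.32 × 10^8 m/s

v = 0.350c, u = -0.580c.
Invert the composition law: u' = (u − v)/(1 − uv/c²).
u' = (-0.580 − 0.350) / (1 − (-0.580)(0.350)) = -0.9300/1.2030 = -0.7731.
u' = -0.7731 × 3.00 × 10^8 m/s.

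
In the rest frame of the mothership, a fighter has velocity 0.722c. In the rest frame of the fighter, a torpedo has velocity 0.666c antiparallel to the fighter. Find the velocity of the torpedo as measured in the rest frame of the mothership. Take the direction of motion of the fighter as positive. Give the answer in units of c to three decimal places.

+0.108c

With v = 0.722 and u' = -0.666 (in units of c),
u = (u' + v)/(1 + u'v/c²):
u = (-0.666 + 0.722) / (1 + (-0.666)·0.722) = 0.0560/0.5191 = 0.1079
(Galilean addition would give +0.056c.)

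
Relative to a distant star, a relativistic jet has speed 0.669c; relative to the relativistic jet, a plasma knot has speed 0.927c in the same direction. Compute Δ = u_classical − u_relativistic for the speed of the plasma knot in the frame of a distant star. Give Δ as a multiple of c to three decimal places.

Δ = 0.611c

Galilean: u_cl = 0.927 + 0.669 = 1.5960.
Relativistic: u_rel = (0.927 + 0.669) / (1 + 0.927·0.669) = 1.5960/1.6202 = 0.9851.
Δ = 1.5960 − 0.9851 = 0.6109.
(The classical prediction exceeds c; the relativistic result does not.)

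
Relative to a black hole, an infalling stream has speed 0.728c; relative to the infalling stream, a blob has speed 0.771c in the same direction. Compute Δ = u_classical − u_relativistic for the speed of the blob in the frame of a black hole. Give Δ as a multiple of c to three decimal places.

Galilean: u_cl = 0.771 + 0.728 = 1.4990.
Relativistic: u_rel = (0.771 + 0.728) / (1 + 0.771·0.728) = 1.4990/1.5613 = 0.9601.
Δ = 1.4990 − 0.9601 = 0.5389.
(The classical prediction exceeds c; the relativistic result does not.)

Δ = 0.539c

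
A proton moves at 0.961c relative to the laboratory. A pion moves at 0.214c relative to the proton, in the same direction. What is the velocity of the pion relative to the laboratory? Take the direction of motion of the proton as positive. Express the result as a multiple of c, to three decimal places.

0.975c

With v = 0.961 and u' = 0.214 (in units of c),
u = (u' + v)/(1 + u'v/c²):
u = (0.214 + 0.961) / (1 + 0.214·0.961) = 1.1750/1.2057 = 0.9746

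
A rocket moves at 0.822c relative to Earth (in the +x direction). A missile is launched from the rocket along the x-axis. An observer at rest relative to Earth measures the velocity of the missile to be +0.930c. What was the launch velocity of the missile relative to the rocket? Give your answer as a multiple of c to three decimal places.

Invert the composition law: u' = (u − v)/(1 − uv/c²).
u' = (0.930 − 0.822) / (1 − (0.930)(0.822)) = 0.1080/0.2355 = 0.4585.

+0.459c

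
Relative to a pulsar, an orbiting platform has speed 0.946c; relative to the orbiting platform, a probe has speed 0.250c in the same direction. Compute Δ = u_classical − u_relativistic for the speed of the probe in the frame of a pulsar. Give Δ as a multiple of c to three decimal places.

Δ = 0.229c

Galilean: u_cl = 0.250 + 0.946 = 1.1960.
Relativistic: u_rel = (0.250 + 0.946) / (1 + 0.250·0.946) = 1.1960/1.2365 = 0.9672.
Δ = 1.1960 − 0.9672 = 0.2288.
(The classical prediction exceeds c; the relativistic result does not.)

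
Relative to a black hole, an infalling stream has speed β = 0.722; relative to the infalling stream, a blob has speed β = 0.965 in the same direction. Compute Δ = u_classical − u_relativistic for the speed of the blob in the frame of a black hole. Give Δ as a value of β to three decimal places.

Galilean: u_cl = 0.965 + 0.722 = 1.6870.
Relativistic: u_rel = (0.965 + 0.722) / (1 + 0.965·0.722) = 1.6870/1.6967 = 0.9943.
Δ = 1.6870 − 0.9943 = 0.6927.
(The classical prediction exceeds c; the relativistic result does not.)

Δ = 0.693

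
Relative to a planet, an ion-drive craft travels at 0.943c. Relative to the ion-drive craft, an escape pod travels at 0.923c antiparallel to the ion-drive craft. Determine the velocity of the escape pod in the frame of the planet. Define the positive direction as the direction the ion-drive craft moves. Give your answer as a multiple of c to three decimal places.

With v = 0.943 and u' = -0.923 (in units of c),
u = (u' + v)/(1 + u'v/c²):
u = (-0.923 + 0.943) / (1 + (-0.923)·0.943) = 0.0200/0.1296 = 0.1543

+0.154c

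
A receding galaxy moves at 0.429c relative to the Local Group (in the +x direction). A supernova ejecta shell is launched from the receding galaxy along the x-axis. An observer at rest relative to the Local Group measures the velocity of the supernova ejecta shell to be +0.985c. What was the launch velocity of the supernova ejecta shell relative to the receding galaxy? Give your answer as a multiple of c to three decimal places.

Invert the composition law: u' = (u − v)/(1 − uv/c²).
u' = (0.985 − 0.429) / (1 − (0.985)(0.429)) = 0.5560/0.5774 = 0.9629.

+0.963c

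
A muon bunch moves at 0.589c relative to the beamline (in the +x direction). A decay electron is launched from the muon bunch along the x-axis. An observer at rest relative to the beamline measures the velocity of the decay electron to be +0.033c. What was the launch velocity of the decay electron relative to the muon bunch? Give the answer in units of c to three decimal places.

Invert the composition law: u' = (u − v)/(1 − uv/c²).
u' = (0.033 − 0.589) / (1 − (0.033)(0.589)) = -0.5560/0.9806 = -0.5670.

-0.567c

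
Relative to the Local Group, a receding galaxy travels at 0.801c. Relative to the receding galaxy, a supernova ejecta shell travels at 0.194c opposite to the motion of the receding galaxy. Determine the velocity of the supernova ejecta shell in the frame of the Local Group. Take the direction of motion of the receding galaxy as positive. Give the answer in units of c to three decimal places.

With v = 0.801 and u' = -0.194 (in units of c),
u = (u' + v)/(1 + u'v/c²):
u = (-0.194 + 0.801) / (1 + (-0.194)·0.801) = 0.6070/0.8446 = 0.7187

+0.719c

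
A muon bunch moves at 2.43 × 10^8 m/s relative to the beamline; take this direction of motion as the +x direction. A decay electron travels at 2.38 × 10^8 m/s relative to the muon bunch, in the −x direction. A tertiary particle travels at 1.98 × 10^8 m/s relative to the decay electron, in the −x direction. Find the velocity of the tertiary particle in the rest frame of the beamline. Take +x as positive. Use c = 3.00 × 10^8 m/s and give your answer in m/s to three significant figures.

-1.90 × 10^8 m/s

Apply u = (u' + v)/(1 + u'v/c²) successively, working outward toward the beamline.
(Dividing each given speed by c = 3.00 × 10^8 m/s to work in units of c.)
Start: velocity of the muon bunch relative to the beamline = 0.8100c.
Compose with the decay electron (u' = -0.793 in the muon bunch frame): u_1 = (-0.793 + 0.810) / (1 + (-0.793)·0.810) = 0.0167/0.3574 = 0.0466.
Compose with the tertiary particle (u' = -0.660 in the decay electron frame): u_2 = (-0.660 + 0.047) / (1 + (-0.660)·0.047) = -0.6134/0.9692 = -0.6328.
So u = -0.6328 × 3.00 × 10^8 m/s.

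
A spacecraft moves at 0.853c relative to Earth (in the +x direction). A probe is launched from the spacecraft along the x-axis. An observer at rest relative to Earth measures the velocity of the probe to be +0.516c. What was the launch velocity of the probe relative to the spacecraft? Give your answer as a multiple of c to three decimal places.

Invert the composition law: u' = (u − v)/(1 − uv/c²).
u' = (0.516 − 0.853) / (1 − (0.516)(0.853)) = -0.3370/0.5599 = -0.6019.

-0.602c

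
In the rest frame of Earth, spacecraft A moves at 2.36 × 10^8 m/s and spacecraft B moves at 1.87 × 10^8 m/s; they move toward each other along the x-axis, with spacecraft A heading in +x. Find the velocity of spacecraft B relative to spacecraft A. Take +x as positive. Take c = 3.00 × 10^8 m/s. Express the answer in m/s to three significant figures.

β_A = 0.787, β_B = -0.623 (dividing each by c = 3.00 × 10^8 m/s).
Transform to A's frame with the inverse velocity-addition law: u' = (u − v)/(1 − uv/c²), taking u = β_B and v = β_A.
u' = (-0.623 − 0.787) / (1 − (0.787)(-0.623)) = -1.4100/1.4904 = -0.9461.
u' = -0.9461 × 3.00 × 10^8 m/s.

-2.84 × 10^8 m/s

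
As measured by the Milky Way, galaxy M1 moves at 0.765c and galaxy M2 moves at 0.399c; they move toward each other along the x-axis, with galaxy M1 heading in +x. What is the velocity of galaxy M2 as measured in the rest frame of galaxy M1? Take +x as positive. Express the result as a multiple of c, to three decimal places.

-0.892c

β_A = 0.765, β_B = -0.399.
Transform to A's frame with the inverse velocity-addition law: u' = (u − v)/(1 − uv/c²), taking u = β_B and v = β_A.
u' = (-0.399 − 0.765) / (1 − (0.765)(-0.399)) = -1.1640/1.3052 = -0.8918.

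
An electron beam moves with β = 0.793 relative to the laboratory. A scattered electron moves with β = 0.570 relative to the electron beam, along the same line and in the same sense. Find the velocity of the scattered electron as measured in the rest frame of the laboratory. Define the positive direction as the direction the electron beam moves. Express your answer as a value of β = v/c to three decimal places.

With v = 0.793 and u' = 0.570 (in units of c),
u = (u' + v)/(1 + u'v/c²):
u = (0.570 + 0.793) / (1 + 0.570·0.793) = 1.3630/1.4520 = 0.9387

β = 0.939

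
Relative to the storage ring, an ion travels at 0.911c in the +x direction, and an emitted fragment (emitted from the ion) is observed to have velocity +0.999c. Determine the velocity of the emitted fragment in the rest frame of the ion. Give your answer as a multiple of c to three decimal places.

Invert the composition law: u' = (u − v)/(1 − uv/c²).
u' = (0.999 − 0.911) / (1 − (0.999)(0.911)) = 0.0880/0.0899 = 0.9787.

+0.979c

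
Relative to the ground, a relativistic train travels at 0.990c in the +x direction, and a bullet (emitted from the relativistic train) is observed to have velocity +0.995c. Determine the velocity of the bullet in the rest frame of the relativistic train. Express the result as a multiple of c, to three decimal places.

Invert the composition law: u' = (u − v)/(1 − uv/c²).
u' = (0.995 − 0.990) / (1 − (0.995)(0.990)) = 0.0050/0.0149 = 0.3344.

+0.334c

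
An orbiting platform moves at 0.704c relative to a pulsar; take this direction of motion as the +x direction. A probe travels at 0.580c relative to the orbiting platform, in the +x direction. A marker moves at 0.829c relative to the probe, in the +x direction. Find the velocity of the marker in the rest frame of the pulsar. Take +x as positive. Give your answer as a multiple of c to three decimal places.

0.991c

Apply u = (u' + v)/(1 + u'v/c²) successively, working outward toward the pulsar.
Start: velocity of the orbiting platform relative to the pulsar = 0.7040c.
Compose with the probe (u' = 0.580 in the orbiting platform frame): u_1 = (0.580 + 0.704) / (1 + 0.580·0.704) = 1.2840/1.4083 = 0.9117.
Compose with the marker (u' = 0.829 in the probe frame): u_2 = (0.829 + 0.912) / (1 + 0.829·0.912) = 1.7407/1.7558 = 0.9914.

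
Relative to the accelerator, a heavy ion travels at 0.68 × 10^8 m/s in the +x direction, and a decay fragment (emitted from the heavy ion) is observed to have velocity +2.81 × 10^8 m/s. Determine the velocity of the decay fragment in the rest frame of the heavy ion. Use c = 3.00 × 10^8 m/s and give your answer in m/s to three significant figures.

v = 0.227c, u = 0.937c.
Invert the composition law: u' = (u − v)/(1 − uv/c²).
u' = (0.937 − 0.227) / (1 − (0.937)(0.227)) = 0.7100/0.7877 = 0.9014.
u' = 0.9014 × 3.00 × 10^8 m/s.

+2.70 × 10^8 m/s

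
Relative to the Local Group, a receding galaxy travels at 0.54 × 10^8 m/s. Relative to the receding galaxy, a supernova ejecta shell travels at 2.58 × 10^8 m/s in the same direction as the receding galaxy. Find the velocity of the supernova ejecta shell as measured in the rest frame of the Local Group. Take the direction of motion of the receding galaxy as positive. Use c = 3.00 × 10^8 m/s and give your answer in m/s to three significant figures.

In units of c (dividing by 3.00 × 10^8 m/s): v = 0.180, u' = 0.860.
u = (u' + v)/(1 + u'v/c²):
u = (0.860 + 0.180) / (1 + 0.860·0.180) = 1.0400/1.1548 = 0.9006
Converting back: u = 0.9006 × 3.00 × 10^8 m/s.

2.70 × 10^8 m/s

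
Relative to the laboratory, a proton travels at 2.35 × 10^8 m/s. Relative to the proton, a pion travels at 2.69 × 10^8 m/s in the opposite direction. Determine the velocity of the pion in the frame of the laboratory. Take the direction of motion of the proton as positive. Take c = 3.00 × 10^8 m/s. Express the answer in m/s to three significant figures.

-1.14 × 10^8 m/s

In units of c (dividing by 3.00 × 10^8 m/s): v = 0.783, u' = -0.897.
u = (u' + v)/(1 + u'v/c²):
u = (-0.897 + 0.783) / (1 + (-0.897)·0.783) = -0.1133/0.2976 = -0.3808
(Galilean addition would give -0.113c.)
Converting back: u = -0.3808 × 3.00 × 10^8 m/s.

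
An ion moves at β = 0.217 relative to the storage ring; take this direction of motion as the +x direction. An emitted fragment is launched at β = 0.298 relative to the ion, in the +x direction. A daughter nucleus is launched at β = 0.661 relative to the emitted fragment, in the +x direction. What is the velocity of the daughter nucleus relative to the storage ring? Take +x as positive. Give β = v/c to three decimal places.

Apply u = (u' + v)/(1 + u'v/c²) successively, working outward toward the storage ring.
Start: velocity of the ion relative to the storage ring = 0.2170c.
Compose with the emitted fragment (u' = 0.298 in the ion frame): u_1 = (0.298 + 0.217) / (1 + 0.298·0.217) = 0.5150/1.0647 = 0.4837.
Compose with the daughter nucleus (u' = 0.661 in the emitted fragment frame): u_2 = (0.661 + 0.484) / (1 + 0.661·0.484) = 1.1447/1.3197 = 0.8674.

β = 0.867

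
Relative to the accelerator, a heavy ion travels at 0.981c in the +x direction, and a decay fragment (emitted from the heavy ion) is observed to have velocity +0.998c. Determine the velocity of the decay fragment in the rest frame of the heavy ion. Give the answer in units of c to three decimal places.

+0.811c

Invert the composition law: u' = (u − v)/(1 − uv/c²).
u' = (0.998 − 0.981) / (1 − (0.998)(0.981)) = 0.0170/0.0210 = 0.8110.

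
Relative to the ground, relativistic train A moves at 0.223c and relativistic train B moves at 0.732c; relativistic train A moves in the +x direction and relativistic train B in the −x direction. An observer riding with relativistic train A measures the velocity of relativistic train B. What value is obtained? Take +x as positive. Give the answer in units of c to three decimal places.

β_A = 0.223, β_B = -0.732.
Transform to A's frame with the inverse velocity-addition law: u' = (u − v)/(1 − uv/c²), taking u = β_B and v = β_A.
u' = (-0.732 − 0.223) / (1 − (0.223)(-0.732)) = -0.9550/1.1632 = -0.8210.

-0.821c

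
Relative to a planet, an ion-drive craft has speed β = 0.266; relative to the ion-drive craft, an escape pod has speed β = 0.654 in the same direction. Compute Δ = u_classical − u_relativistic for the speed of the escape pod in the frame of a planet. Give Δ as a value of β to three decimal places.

Galilean: u_cl = 0.654 + 0.266 = 0.9200.
Relativistic: u_rel = (0.654 + 0.266) / (1 + 0.654·0.266) = 0.9200/1.1740 = 0.7837.
Δ = 0.9200 − 0.7837 = 0.1363.

Δ = 0.136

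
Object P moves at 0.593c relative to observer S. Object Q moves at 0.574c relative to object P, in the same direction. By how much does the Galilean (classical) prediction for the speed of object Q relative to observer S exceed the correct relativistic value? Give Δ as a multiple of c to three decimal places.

Galilean: u_cl = 0.574 + 0.593 = 1.1670.
Relativistic: u_rel = (0.574 + 0.593) / (1 + 0.574·0.593) = 1.1670/1.3404 = 0.8706.
Δ = 1.1670 − 0.8706 = 0.2964.
(The classical prediction exceeds c; the relativistic result does not.)

Δ = 0.296c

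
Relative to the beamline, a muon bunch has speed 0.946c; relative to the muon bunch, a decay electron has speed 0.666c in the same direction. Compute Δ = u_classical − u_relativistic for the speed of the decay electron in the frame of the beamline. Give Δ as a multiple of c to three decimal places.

Δ = 0.623c

Galilean: u_cl = 0.666 + 0.946 = 1.6120.
Relativistic: u_rel = (0.666 + 0.946) / (1 + 0.666·0.946) = 1.6120/1.6300 = 0.9889.
Δ = 1.6120 − 0.9889 = 0.6231.
(The classical prediction exceeds c; the relativistic result does not.)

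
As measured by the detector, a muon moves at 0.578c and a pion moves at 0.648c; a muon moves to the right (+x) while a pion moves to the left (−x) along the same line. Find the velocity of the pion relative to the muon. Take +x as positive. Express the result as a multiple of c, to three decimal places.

β_A = 0.578, β_B = -0.648.
Transform to A's frame with the inverse velocity-addition law: u' = (u − v)/(1 − uv/c²), taking u = β_B and v = β_A.
u' = (-0.648 − 0.578) / (1 − (0.578)(-0.648)) = -1.2260/1.3745 = -0.8919.

-0.892c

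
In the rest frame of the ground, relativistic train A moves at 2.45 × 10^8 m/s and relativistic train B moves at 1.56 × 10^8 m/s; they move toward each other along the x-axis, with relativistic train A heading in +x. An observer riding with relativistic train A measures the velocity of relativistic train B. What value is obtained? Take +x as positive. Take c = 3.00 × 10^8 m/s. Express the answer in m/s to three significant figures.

-2.81 × 10^8 m/s

β_A = 0.817, β_B = -0.520 (dividing each by c = 3.00 × 10^8 m/s).
Transform to A's frame with the inverse velocity-addition law: u' = (u − v)/(1 − uv/c²), taking u = β_B and v = β_A.
u' = (-0.520 − 0.817) / (1 − (0.817)(-0.520)) = -1.3367/1.4247 = -0.9382.
u' = -0.9382 × 3.00 × 10^8 m/s.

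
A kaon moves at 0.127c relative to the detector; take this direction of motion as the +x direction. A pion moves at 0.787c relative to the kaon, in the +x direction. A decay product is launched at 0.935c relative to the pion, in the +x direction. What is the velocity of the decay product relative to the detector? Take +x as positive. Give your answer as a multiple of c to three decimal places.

Apply u = (u' + v)/(1 + u'v/c²) successively, working outward toward the detector.
Start: velocity of the kaon relative to the detector = 0.1270c.
Compose with the pion (u' = 0.787 in the kaon frame): u_1 = (0.787 + 0.127) / (1 + 0.787·0.127) = 0.9140/1.0999 = 0.8309.
Compose with the decay product (u' = 0.935 in the pion frame): u_2 = (0.935 + 0.831) / (1 + 0.935·0.831) = 1.7659/1.7769 = 0.9938.

0.994c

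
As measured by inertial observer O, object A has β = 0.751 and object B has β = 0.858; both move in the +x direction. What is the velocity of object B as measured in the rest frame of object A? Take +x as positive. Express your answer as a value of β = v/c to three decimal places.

β_A = 0.751, β_B = 0.858.
Transform to A's frame with the inverse velocity-addition law: u' = (u − v)/(1 − uv/c²), taking u = β_B and v = β_A.
u' = (0.858 − 0.751) / (1 − (0.751)(0.858)) = 0.1070/0.3556 = 0.3009.

β = +0.301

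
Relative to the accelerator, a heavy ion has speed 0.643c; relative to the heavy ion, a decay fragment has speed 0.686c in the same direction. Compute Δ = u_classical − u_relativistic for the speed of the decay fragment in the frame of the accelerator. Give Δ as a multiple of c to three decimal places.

Δ = 0.407c

Galilean: u_cl = 0.686 + 0.643 = 1.3290.
Relativistic: u_rel = (0.686 + 0.643) / (1 + 0.686·0.643) = 1.3290/1.4411 = 0.9222.
Δ = 1.3290 − 0.9222 = 0.4068.
(The classical prediction exceeds c; the relativistic result does not.)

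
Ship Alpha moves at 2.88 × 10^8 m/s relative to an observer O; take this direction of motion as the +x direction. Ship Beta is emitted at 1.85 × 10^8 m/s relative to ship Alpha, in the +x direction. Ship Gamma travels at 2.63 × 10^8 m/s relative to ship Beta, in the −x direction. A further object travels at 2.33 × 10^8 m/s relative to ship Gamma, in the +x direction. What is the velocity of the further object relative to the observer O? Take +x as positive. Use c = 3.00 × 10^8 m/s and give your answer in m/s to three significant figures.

Apply u = (u' + v)/(1 + u'v/c²) successively, working outward toward the observer O.
(Dividing each given speed by c = 3.00 × 10^8 m/s to work in units of c.)
Start: velocity of ship Alpha relative to the observer O = 0.9600c.
Compose with ship Beta (u' = 0.617 in ship Alpha frame): u_1 = (0.617 + 0.960) / (1 + 0.617·0.960) = 1.5767/1.5920 = 0.9904.
Compose with ship Gamma (u' = -0.877 in ship Beta frame): u_2 = (-0.877 + 0.990) / (1 + (-0.877)·0.990) = 0.1137/0.1318 = 0.8628.
Compose with the further object (u' = 0.777 in ship Gamma frame): u_3 = (0.777 + 0.863) / (1 + 0.777·0.863) = 1.6395/1.6701 = 0.9817.
So u = 0.9817 × 3.00 × 10^8 m/s.

+2.94 × 10^8 m/s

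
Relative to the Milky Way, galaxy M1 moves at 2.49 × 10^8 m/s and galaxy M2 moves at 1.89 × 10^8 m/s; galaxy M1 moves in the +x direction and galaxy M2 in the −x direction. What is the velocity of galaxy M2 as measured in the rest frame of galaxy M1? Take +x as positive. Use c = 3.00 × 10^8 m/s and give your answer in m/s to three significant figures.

β_A = 0.830, β_B = -0.630 (dividing each by c = 3.00 × 10^8 m/s).
Transform to A's frame with the inverse velocity-addition law: u' = (u − v)/(1 − uv/c²), taking u = β_B and v = β_A.
u' = (-0.630 − 0.830) / (1 − (0.830)(-0.630)) = -1.4600/1.5229 = -0.9587.
u' = -0.9587 × 3.00 × 10^8 m/s.

-2.88 × 10^8 m/s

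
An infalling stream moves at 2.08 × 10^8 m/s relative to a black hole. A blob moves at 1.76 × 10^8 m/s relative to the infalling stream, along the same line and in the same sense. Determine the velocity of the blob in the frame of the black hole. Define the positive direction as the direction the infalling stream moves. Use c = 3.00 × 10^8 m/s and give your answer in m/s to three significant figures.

In units of c (dividing by 3.00 × 10^8 m/s): v = 0.693, u' = 0.587.
u = (u' + v)/(1 + u'v/c²):
u = (0.587 + 0.693) / (1 + 0.587·0.693) = 1.2800/1.4068 = 0.9099
(Galilean addition would give +1.280c, exceeding c.)
Converting back: u = 0.9099 × 3.00 × 10^8 m/s.

2.73 × 10^8 m/s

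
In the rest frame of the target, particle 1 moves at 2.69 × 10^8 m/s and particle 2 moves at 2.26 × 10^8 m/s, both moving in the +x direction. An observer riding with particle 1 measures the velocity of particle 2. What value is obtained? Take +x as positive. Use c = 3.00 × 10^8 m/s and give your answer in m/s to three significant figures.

β_A = 0.897, β_B = 0.753 (dividing each by c = 3.00 × 10^8 m/s).
Transform to A's frame with the inverse velocity-addition law: u' = (u − v)/(1 − uv/c²), taking u = β_B and v = β_A.
u' = (0.753 − 0.897) / (1 − (0.897)(0.753)) = -0.1433/0.3245 = -0.4417.
u' = -0.4417 × 3.00 × 10^8 m/s.

-1.33 × 10^8 m/s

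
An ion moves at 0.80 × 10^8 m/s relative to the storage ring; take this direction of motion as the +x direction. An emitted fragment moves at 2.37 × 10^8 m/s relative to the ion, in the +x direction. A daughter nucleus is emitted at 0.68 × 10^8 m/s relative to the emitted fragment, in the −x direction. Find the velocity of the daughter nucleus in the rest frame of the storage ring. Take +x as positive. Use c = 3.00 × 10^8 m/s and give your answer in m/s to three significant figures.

+2.42 × 10^8 m/s

Apply u = (u' + v)/(1 + u'v/c²) successively, working outward toward the storage ring.
(Dividing each given speed by c = 3.00 × 10^8 m/s to work in units of c.)
Start: velocity of the ion relative to the storage ring = 0.2667c.
Compose with the emitted fragment (u' = 0.790 in the ion frame): u_1 = (0.790 + 0.267) / (1 + 0.790·0.267) = 1.0567/1.2107 = 0.8728.
Compose with the daughter nucleus (u' = -0.227 in the emitted fragment frame): u_2 = (-0.227 + 0.873) / (1 + (-0.227)·0.873) = 0.6461/0.8022 = 0.8055.
So u = 0.8055 × 3.00 × 10^8 m/s.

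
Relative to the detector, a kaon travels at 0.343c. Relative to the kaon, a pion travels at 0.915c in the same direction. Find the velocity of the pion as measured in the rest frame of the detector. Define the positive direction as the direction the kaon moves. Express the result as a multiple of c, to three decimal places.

With v = 0.343 and u' = 0.915 (in units of c),
u = (u' + v)/(1 + u'v/c²):
u = (0.915 + 0.343) / (1 + 0.915·0.343) = 1.2580/1.3138 = 0.9575

0.957c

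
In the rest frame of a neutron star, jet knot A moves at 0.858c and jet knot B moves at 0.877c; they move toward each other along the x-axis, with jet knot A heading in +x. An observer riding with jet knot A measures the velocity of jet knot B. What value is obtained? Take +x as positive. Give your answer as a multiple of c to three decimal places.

-0.990c

β_A = 0.858, β_B = -0.877.
Transform to A's frame with the inverse velocity-addition law: u' = (u − v)/(1 − uv/c²), taking u = β_B and v = β_A.
u' = (-0.877 − 0.858) / (1 − (0.858)(-0.877)) = -1.7350/1.7525 = -0.9900.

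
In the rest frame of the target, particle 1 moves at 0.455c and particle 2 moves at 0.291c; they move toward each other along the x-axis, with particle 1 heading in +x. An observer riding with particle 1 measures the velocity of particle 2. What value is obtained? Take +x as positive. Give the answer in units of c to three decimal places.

-0.659c

β_A = 0.455, β_B = -0.291.
Transform to A's frame with the inverse velocity-addition law: u' = (u − v)/(1 − uv/c²), taking u = β_B and v = β_A.
u' = (-0.291 − 0.455) / (1 − (0.455)(-0.291)) = -0.7460/1.1324 = -0.6588.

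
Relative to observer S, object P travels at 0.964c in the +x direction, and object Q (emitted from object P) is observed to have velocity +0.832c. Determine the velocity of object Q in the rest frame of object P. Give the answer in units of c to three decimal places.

-0.667c

Invert the composition law: u' = (u − v)/(1 − uv/c²).
u' = (0.832 − 0.964) / (1 − (0.832)(0.964)) = -0.1320/0.1980 = -0.6668.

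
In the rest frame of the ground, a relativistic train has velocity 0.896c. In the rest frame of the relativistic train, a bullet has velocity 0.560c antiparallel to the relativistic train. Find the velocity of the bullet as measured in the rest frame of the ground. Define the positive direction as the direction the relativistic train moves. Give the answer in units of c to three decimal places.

+0.674c

With v = 0.896 and u' = -0.560 (in units of c),
u = (u' + v)/(1 + u'v/c²):
u = (-0.560 + 0.896) / (1 + (-0.560)·0.896) = 0.3360/0.4982 = 0.6744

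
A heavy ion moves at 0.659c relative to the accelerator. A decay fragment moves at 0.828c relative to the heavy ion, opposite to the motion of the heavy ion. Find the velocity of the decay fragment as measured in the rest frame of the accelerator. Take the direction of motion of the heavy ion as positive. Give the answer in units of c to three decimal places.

-0.372c

With v = 0.659 and u' = -0.828 (in units of c),
u = (u' + v)/(1 + u'v/c²):
u = (-0.828 + 0.659) / (1 + (-0.828)·0.659) = -0.1690/0.4543 = -0.3720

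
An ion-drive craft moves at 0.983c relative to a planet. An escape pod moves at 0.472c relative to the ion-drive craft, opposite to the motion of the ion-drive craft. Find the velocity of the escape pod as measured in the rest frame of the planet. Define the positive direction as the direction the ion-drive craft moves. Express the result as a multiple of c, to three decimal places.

With v = 0.983 and u' = -0.472 (in units of c),
u = (u' + v)/(1 + u'v/c²):
u = (-0.472 + 0.983) / (1 + (-0.472)·0.983) = 0.5110/0.5360 = 0.9533

+0.953c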